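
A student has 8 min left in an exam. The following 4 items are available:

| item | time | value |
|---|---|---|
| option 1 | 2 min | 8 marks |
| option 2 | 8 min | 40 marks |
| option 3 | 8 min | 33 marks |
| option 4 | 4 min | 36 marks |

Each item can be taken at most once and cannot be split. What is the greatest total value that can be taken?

Check high-value combinations within 8 min:
- option 1+option 4: time 2+4=6, value 8+36=44
- option 2: time 8, value 40
- option 4: time 4, value 36
Best: 44 marks.

44 marks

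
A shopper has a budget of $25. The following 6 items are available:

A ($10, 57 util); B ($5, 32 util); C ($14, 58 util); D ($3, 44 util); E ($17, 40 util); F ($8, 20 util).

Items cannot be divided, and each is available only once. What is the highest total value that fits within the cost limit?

134 util

Check high-value combinations within $25:
- B+C+D: cost 5+14+3=22, value 32+58+44=134
- A+B+D: cost 10+5+3=18, value 57+32+44=133
- C+D+F: cost 14+3+8=25, value 58+44+20=122
- A+D+F: cost 10+3+8=21, value 57+44+20=121
- B+D+E: cost 5+3+17=25, value 32+44+40=116
Best: 134 util.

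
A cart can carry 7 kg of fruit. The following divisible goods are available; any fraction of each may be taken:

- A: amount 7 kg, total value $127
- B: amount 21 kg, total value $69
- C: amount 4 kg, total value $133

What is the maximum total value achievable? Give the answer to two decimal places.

Take in order of value per unit:
- C (133/4 per unit): all 4 → value 133, running total 133.00
- A (127/7 per unit): 3 of 7 → value 3×127/7 = 54.4286, running total 187.43
Total 187.43.

187.43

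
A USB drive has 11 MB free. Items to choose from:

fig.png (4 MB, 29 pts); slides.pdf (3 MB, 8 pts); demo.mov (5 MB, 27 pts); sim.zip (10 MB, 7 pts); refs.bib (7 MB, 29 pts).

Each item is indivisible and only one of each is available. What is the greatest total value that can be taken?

58 pts

Check high-value combinations within 11 MB:
- fig.png+refs.bib: size 4+7=11, value 29+29=58
- fig.png+demo.mov: size 4+5=9, value 29+27=56
- fig.png+slides.pdf: size 4+3=7, value 29+8=37
- slides.pdf+refs.bib: size 3+7=10, value 8+29=37
Best: 58 pts.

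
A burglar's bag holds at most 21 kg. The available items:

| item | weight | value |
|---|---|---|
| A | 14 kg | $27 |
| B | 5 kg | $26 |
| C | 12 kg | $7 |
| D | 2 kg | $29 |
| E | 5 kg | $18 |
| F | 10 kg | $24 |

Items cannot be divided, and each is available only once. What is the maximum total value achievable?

This is a 0/1 knapsack; check combinations near the capacity.
- A+B+D: weight 14+5+2=21, value 27+26+29=82
- B+D+F: weight 5+2+10=17, value 26+29+24=79
- A+D+E: weight 14+2+5=21, value 27+29+18=74
- B+D+E: weight 5+2+5=12, value 26+29+18=73
Best: $82.

$82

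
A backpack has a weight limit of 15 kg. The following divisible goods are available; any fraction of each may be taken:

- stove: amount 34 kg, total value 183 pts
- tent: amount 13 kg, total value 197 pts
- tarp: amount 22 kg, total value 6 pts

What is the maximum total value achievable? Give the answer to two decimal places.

207.76

Take in order of value per unit:
- tent (197/13 per unit): all 13 → value 197, running total 197.00
- stove (183/34 per unit): 2 of 34 → value 2×183/34 = 10.7647, running total 207.76
Total 207.76.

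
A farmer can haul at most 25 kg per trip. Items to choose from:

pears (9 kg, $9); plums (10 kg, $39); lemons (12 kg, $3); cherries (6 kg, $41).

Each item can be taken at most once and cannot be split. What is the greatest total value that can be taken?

Check high-value combinations within 25 kg:
- pears+plums+cherries: weight 9+10+6=25, value 9+39+41=89
- plums+cherries: weight 10+6=16, value 39+41=80
- pears+cherries: weight 9+6=15, value 9+41=50
Best: $89.

$89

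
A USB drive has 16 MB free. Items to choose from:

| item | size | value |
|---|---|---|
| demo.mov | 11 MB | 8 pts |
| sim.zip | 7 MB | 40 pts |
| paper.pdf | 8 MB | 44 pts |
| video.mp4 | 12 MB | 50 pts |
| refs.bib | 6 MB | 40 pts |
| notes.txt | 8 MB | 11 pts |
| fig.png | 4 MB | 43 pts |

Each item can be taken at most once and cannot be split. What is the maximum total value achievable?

93 pts

This is a 0/1 knapsack; check combinations near the capacity.
- video.mp4+fig.png: size 12+4=16, value 50+43=93
- paper.pdf+fig.png: size 8+4=12, value 44+43=87
- paper.pdf+refs.bib: size 8+6=14, value 44+40=84
- sim.zip+paper.pdf: size 7+8=15, value 40+44=84
Best: 93 pts.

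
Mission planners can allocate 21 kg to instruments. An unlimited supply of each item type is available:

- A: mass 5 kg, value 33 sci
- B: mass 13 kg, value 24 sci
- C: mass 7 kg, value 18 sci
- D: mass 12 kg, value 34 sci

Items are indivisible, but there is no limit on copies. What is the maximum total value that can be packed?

132 sci

Best value-per-unit is A at 33/5, and filling with it alone uses mass 4×5=20. No mix of the others beats 4×33 = 132.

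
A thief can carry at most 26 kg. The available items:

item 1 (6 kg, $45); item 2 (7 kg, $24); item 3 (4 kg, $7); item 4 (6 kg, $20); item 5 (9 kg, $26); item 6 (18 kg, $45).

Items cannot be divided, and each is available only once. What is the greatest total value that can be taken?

This is a 0/1 knapsack; check combinations near the capacity.
- item 1+item 2+item 3+item 5: weight 6+7+4+9=26, value 45+24+7+26=102
- item 1+item 3+item 4+item 5: weight 6+4+6+9=25, value 45+7+20+26=98
- item 1+item 2+item 3+item 4: weight 6+7+4+6=23, value 45+24+7+20=96
Best: $102.

$102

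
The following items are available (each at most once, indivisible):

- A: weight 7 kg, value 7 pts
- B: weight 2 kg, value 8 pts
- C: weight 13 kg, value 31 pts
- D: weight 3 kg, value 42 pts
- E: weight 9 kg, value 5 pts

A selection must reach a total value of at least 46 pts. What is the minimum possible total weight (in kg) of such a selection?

5

Subsets with value ≥ 46, sorted by total weight:
- B+D: weight 5, value 50
- A+D: weight 10, value 49
- A+B+D: weight 12, value 57
Minimum weight: 5 kg.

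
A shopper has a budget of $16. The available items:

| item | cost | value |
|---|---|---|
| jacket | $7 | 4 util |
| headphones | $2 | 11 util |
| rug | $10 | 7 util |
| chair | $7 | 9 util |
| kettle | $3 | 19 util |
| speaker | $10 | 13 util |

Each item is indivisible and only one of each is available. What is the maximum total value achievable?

Check high-value combinations within $16:
- headphones+kettle+speaker: cost 2+3+10=15, value 11+19+13=43
- headphones+chair+kettle: cost 2+7+3=12, value 11+9+19=39
- headphones+rug+kettle: cost 2+10+3=15, value 11+7+19=37
Best: 43 util.

43 util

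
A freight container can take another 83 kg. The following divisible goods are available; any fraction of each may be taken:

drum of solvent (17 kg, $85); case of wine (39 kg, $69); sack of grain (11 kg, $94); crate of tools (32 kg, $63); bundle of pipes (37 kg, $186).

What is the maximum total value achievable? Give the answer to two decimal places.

Take in order of value per unit:
- sack of grain (94/11 per unit): all 11 → value 94, running total 94.00
- bundle of pipes (186/37 per unit): all 37 → value 186, running total 280.00
- drum of solvent (85/17 per unit): all 17 → value 85, running total 365.00
- crate of tools (63/32 per unit): 18 of 32 → value 18×63/32 = 35.4375, running total 400.44
Total 400.44.

400.44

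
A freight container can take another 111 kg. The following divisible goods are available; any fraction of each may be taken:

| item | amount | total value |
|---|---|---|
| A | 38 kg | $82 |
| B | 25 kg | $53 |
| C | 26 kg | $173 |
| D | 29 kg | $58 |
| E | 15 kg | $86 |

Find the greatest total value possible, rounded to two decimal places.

408.00

Take in order of value per unit:
- C (173/26 per unit): all 26 → value 173, running total 173.00
- E (86/15 per unit): all 15 → value 86, running total 259.00
- A (82/38 per unit): all 38 → value 82, running total 341.00
- B (53/25 per unit): all 25 → value 53, running total 394.00
- D (58/29 per unit): 7 of 29 → value 7×58/29 = 14.0000, running total 408.00
Total 408.00.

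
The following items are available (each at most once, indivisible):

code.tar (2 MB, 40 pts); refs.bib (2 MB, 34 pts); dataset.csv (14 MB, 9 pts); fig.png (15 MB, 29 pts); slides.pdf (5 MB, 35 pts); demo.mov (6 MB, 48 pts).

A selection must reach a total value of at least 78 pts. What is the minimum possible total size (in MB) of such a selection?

8

Subsets with value ≥ 78, sorted by total size:
- code.tar+demo.mov: size 8, value 88
- refs.bib+demo.mov: size 8, value 82
Minimum size: 8 MB.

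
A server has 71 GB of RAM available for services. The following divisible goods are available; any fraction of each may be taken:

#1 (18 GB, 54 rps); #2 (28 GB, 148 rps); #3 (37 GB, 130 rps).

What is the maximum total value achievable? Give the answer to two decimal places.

Take in order of value per unit:
- #2 (148/28 per unit): all 28 → value 148, running total 148.00
- #3 (130/37 per unit): all 37 → value 130, running total 278.00
- #1 (54/18 per unit): 6 of 18 → value 6×54/18 = 18.0000, running total 296.00
Total 296.00.

296.00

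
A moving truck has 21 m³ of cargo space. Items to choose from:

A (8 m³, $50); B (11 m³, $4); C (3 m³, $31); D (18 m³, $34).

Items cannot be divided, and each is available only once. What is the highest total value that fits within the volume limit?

Check high-value combinations within 21 m³:
- A+C: volume 8+3=11, value 50+31=81
- C+D: volume 3+18=21, value 31+34=65
- A+B: volume 8+11=19, value 50+4=54
- A: volume 8, value 50
- B+C: volume 11+3=14, value 4+31=35
Best: $81.

$81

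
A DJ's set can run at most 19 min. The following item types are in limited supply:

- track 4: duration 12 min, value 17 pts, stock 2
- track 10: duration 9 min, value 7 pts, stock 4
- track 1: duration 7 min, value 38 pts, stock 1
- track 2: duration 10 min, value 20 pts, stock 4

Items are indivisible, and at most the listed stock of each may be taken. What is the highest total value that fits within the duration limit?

58 pts

Top feasible selections:
- 1×track 1 + 1×track 2: duration 17, value 58
- 1×track 4 + 1×track 1: duration 19, value 55
- 1×track 10 + 1×track 1: duration 16, value 45
- 1×track 1: duration 7, value 38
Best: 58 pts.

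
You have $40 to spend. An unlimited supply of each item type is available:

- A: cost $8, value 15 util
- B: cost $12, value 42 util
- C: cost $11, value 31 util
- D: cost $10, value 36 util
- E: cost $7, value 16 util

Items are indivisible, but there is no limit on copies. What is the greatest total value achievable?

144 util

Best value-per-unit is D at 36/10, and filling with it alone uses cost 4×10=40. No mix of the others beats 4×36 = 144.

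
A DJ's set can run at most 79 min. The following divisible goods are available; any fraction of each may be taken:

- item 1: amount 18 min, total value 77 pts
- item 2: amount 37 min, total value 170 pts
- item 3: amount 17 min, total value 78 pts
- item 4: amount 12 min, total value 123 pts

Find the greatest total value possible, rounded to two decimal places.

Take in order of value per unit:
- item 4 (123/12 per unit): all 12 → value 123, running total 123.00
- item 2 (170/37 per unit): all 37 → value 170, running total 293.00
- item 3 (78/17 per unit): all 17 → value 78, running total 371.00
- item 1 (77/18 per unit): 13 of 18 → value 13×77/18 = 55.6111, running total 426.61
Total 426.61.

426.61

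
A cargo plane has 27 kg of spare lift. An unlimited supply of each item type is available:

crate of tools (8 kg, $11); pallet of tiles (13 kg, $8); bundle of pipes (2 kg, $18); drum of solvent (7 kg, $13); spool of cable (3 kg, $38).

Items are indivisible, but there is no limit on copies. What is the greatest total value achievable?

Best value-per-unit is spool of cable at 38/3, and filling with it alone uses weight 9×3=27. No mix of the others beats 9×38 = 342.

$342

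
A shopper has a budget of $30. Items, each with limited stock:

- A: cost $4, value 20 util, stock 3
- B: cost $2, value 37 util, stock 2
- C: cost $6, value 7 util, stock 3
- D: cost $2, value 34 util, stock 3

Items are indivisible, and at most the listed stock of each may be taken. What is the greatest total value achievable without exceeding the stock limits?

243 util

Top feasible selections:
- 3×A + 2×B + 1×C + 3×D: cost 28, value 243
- 3×A + 2×B + 3×D: cost 22, value 236
Best: 243 util.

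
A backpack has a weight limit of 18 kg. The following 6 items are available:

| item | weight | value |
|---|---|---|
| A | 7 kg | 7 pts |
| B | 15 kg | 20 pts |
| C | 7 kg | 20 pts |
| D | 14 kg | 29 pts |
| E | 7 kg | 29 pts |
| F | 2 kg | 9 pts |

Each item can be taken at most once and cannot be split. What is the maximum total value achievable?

58 pts

Check high-value combinations within 18 kg:
- C+E+F: weight 7+7+2=16, value 20+29+9=58
- C+E: weight 7+7=14, value 20+29=49
- A+E+F: weight 7+7+2=16, value 7+29+9=45
Best: 58 pts.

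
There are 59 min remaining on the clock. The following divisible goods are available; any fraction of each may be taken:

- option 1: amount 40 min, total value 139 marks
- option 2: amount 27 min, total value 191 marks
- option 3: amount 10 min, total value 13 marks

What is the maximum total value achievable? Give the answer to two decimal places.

Take in order of value per unit:
- option 2 (191/27 per unit): all 27 → value 191, running total 191.00
- option 1 (139/40 per unit): 32 of 40 → value 32×139/40 = 111.2000, running total 302.20
Total 302.20.

302.20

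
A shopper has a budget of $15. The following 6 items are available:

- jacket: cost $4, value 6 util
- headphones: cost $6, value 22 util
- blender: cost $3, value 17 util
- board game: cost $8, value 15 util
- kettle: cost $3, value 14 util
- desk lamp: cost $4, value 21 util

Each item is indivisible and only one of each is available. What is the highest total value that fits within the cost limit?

60 util

Check high-value combinations within $15:
- headphones+blender+desk lamp: cost 6+3+4=13, value 22+17+21=60
- jacket+blender+kettle+desk lamp: cost 4+3+3+4=14, value 6+17+14+21=58
- headphones+kettle+desk lamp: cost 6+3+4=13, value 22+14+21=57
- headphones+blender+kettle: cost 6+3+3=12, value 22+17+14=53
- blender+board game+desk lamp: cost 3+8+4=15, value 17+15+21=53
Best: 60 util.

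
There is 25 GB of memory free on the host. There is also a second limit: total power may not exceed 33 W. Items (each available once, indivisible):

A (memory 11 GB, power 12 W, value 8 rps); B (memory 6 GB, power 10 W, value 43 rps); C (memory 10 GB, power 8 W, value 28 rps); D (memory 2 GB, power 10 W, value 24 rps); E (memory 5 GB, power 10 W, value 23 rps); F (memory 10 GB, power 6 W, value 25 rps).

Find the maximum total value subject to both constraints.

Feasible sets respecting both limits:
- B+C+D: memory 18, power 28, value 95
- B+C+E: memory 21, power 28, value 94
- B+D+F: memory 18, power 26, value 92
- B+E+F: memory 21, power 26, value 91
Best: 95 rps.

95 rps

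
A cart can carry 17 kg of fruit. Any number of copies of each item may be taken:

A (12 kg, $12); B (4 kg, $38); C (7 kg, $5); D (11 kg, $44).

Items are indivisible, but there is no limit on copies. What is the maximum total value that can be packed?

Best value-per-unit is B at 38/4, and filling with it alone uses weight 4×4=16. No mix of the others beats 4×38 = 152.

$152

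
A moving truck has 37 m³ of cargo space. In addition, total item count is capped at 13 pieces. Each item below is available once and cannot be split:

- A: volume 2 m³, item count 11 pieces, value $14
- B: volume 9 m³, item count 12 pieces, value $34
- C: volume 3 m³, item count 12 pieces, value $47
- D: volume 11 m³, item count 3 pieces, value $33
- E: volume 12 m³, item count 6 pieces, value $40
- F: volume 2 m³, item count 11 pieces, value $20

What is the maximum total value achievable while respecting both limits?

$73

Feasible sets respecting both limits:
- D+E: volume 23, item count 9, value 73
- C: volume 3, item count 12, value 47
- E: volume 12, item count 6, value 40
Best: $73.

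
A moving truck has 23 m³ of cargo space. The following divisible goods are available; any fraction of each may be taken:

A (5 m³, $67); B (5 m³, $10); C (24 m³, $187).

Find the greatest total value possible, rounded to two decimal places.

Take in order of value per unit:
- A (67/5 per unit): all 5 → value 67, running total 67.00
- C (187/24 per unit): 18 of 24 → value 18×187/24 = 140.2500, running total 207.25
Total 207.25.

207.25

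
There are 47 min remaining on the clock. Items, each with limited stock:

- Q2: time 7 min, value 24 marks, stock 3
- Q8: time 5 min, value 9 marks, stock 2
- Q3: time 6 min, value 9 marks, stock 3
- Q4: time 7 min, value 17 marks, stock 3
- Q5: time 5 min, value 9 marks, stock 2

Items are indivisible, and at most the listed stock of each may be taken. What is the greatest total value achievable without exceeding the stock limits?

132 marks

Best selections within time 47 and stock limits:
- 3×Q2 + 3×Q4 + 1×Q5: time 47, value 132
- 3×Q2 + 1×Q8 + 3×Q4: time 47, value 132
Best: 132 marks.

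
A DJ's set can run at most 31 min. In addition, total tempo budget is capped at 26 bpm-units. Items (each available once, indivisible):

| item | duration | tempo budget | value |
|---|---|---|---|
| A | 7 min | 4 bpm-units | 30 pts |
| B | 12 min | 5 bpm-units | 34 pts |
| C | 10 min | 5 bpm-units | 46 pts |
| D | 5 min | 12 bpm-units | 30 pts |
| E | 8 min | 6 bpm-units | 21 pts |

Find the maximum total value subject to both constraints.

Feasible sets respecting both limits:
- A+B+C: duration 29, tempo budget 14, value 110
- B+C+D: duration 27, tempo budget 22, value 110
- A+C+D: duration 22, tempo budget 21, value 106
- B+C+E: duration 30, tempo budget 16, value 101
Best: 110 pts.

110 pts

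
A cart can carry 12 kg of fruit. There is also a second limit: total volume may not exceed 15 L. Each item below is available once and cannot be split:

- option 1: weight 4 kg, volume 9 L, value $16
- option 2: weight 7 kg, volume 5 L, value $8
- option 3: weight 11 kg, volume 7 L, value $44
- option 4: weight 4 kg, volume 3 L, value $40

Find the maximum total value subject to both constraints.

$56

Feasible sets respecting both limits:
- option 1+option 4: weight 8, volume 12, value 56
- option 2+option 4: weight 11, volume 8, value 48
- option 3: weight 11, volume 7, value 44
Best: $56.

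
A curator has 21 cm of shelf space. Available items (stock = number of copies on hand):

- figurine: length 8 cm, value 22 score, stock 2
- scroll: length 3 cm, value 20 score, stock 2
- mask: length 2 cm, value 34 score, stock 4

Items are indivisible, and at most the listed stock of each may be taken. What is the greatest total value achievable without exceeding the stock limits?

178 score

Best selections within length 21 and stock limits:
- 1×figurine + 1×scroll + 4×mask: length 19, value 178
- 2×scroll + 4×mask: length 14, value 176
- 1×figurine + 2×scroll + 3×mask: length 20, value 164
- 1×figurine + 4×mask: length 16, value 158
Best: 178 score.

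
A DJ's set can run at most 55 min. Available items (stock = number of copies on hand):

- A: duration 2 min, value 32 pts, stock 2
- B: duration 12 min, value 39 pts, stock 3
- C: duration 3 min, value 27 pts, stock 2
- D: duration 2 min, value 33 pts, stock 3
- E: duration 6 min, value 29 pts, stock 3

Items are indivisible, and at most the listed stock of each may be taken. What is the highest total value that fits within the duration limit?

Best selections within duration 55 and stock limits:
- 2×A + 2×B + 1×C + 3×D + 3×E: duration 55, value 355
- 2×A + 2×B + 2×C + 3×D + 2×E: duration 52, value 353
Best: 355 pts.

355 pts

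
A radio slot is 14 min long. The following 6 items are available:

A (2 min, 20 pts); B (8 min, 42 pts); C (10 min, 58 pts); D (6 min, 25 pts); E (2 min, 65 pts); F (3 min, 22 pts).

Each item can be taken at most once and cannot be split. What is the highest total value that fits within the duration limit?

Check high-value combinations within 14 min:
- A+C+E: duration 2+10+2=14, value 20+58+65=143
- A+D+E+F: duration 2+6+2+3=13, value 20+25+65+22=132
- B+E+F: duration 8+2+3=13, value 42+65+22=129
Best: 143 pts.

143 pts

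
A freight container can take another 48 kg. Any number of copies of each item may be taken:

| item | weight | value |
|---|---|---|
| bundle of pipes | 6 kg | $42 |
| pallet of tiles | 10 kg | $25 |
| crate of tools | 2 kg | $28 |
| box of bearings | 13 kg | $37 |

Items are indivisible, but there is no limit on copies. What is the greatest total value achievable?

Best value-per-unit is crate of tools at 28/2, and filling with it alone uses weight 24×2=48. No mix of the others beats 24×28 = 672.

$672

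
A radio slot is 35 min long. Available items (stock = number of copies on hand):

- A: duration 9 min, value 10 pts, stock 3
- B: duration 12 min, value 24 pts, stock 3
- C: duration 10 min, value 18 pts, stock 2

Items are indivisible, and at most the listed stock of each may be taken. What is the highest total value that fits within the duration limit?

66 pts

Top feasible selections:
- 2×B + 1×C: duration 34, value 66
- 1×B + 2×C: duration 32, value 60
- 1×A + 2×B: duration 33, value 58
Best: 66 pts.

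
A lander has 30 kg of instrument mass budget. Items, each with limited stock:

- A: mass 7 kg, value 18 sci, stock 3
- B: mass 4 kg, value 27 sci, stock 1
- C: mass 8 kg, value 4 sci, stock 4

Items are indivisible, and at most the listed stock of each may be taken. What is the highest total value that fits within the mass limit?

81 sci

Top feasible selections:
- 3×A + 1×B: mass 25, value 81
- 2×A + 1×B + 1×C: mass 26, value 67
- 2×A + 1×B: mass 18, value 63
Best: 81 sci.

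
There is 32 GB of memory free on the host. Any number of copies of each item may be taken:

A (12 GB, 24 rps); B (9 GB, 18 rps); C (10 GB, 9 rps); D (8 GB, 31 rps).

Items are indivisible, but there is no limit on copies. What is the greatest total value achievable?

124 rps

Best value-per-unit is D at 31/8, and filling with it alone uses memory 4×8=32. No mix of the others beats 4×31 = 124.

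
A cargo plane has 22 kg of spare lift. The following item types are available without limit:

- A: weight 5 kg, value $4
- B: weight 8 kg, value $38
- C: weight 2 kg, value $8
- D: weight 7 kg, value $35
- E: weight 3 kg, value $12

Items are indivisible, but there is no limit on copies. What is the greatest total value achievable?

Best value-per-unit is D at 35/7; filling with it alone gives 3×35 = 105.
Optimal mix: 1×B + 2×D → weight 22, value 108.

$108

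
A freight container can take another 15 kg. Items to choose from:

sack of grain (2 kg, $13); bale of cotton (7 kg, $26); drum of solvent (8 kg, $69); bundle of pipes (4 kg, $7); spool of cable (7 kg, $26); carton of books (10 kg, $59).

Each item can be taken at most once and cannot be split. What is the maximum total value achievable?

$95

Check high-value combinations within 15 kg:
- bale of cotton+drum of solvent: weight 7+8=15, value 26+69=95
- drum of solvent+spool of cable: weight 8+7=15, value 69+26=95
- sack of grain+drum of solvent+bundle of pipes: weight 2+8+4=14, value 13+69+7=89
- sack of grain+drum of solvent: weight 2+8=10, value 13+69=82
- drum of solvent+bundle of pipes: weight 8+4=12, value 69+7=76
Best: $95.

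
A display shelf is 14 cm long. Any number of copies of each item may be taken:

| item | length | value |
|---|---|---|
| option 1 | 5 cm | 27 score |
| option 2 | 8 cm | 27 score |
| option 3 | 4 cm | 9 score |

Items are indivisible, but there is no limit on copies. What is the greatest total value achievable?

63 score

Best value-per-unit is option 1 at 27/5; filling with it alone gives 2×27 = 54.
Optimal mix: 2×option 1 + 1×option 3 → length 14, value 63.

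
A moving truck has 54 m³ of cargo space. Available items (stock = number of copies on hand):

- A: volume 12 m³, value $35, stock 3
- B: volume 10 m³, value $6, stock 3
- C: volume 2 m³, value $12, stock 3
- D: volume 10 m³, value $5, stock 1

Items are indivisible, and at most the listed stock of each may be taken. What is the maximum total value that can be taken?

$147

Top feasible selections:
- 3×A + 1×B + 3×C: volume 52, value 147
- 3×A + 3×C + 1×D: volume 52, value 146
Best: $147.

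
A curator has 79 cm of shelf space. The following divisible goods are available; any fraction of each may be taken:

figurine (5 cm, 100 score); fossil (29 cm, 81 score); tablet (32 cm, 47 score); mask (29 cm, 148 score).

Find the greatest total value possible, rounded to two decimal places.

352.50

Take in order of value per unit:
- figurine (100/5 per unit): all 5 → value 100, running total 100.00
- mask (148/29 per unit): all 29 → value 148, running total 248.00
- fossil (81/29 per unit): all 29 → value 81, running total 329.00
- tablet (47/32 per unit): 16 of 32 → value 16×47/32 = 23.5000, running total 352.50
Total 352.50.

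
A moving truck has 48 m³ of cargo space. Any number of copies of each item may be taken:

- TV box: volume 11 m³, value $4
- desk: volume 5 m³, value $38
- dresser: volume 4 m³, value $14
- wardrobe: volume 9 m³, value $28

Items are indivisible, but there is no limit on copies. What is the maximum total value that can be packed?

Best value-per-unit is desk at 38/5, and filling with it alone uses volume 9×5=45. No mix of the others beats 9×38 = 342.

$342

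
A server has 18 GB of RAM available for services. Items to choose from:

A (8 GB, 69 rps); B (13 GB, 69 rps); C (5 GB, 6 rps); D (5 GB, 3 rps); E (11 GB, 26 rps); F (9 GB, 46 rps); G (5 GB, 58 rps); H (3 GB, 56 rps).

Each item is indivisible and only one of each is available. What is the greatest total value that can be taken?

Check high-value combinations within 18 GB:
- A+G+H: memory 8+5+3=16, value 69+58+56=183
- F+G+H: memory 9+5+3=17, value 46+58+56=160
- A+C+G: memory 8+5+5=18, value 69+6+58=133
- A+C+H: memory 8+5+3=16, value 69+6+56=131
- A+D+G: memory 8+5+5=18, value 69+3+58=130
Best: 183 rps.

183 rps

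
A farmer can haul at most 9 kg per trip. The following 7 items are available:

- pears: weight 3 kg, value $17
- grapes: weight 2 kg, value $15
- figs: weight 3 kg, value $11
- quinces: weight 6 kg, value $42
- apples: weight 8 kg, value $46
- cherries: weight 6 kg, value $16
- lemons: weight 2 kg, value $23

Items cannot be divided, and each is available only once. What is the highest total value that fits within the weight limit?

This is a 0/1 knapsack; check combinations near the capacity.
- quinces+lemons: weight 6+2=8, value 42+23=65
- pears+quinces: weight 3+6=9, value 17+42=59
- grapes+quinces: weight 2+6=8, value 15+42=57
Best: $65.

$65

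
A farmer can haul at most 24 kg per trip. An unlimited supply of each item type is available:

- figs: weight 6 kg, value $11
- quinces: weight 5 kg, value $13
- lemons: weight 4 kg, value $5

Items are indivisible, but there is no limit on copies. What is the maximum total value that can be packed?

$57

Best value-per-unit is quinces at 13/5; filling with it alone gives 4×13 = 52.
Optimal mix: 4×quinces + 1×lemons → weight 24, value 57.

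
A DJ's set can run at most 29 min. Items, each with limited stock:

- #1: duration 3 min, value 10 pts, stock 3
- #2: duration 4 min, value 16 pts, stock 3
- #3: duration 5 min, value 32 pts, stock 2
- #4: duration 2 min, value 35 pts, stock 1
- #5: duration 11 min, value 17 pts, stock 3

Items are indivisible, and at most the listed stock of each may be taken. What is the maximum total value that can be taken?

Top feasible selections:
- 3×#1 + 2×#2 + 2×#3 + 1×#4: duration 29, value 161
- 1×#1 + 3×#2 + 2×#3 + 1×#4: duration 27, value 157
- 2×#1 + 2×#2 + 2×#3 + 1×#4: duration 26, value 151
Best: 161 pts.

161 pts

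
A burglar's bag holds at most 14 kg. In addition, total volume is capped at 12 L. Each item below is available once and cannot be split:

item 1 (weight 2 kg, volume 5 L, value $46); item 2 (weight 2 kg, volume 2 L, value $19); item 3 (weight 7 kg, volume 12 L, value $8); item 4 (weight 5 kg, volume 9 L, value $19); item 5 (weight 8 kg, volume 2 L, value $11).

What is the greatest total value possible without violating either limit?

Feasible sets respecting both limits:
- item 1+item 2+item 5: weight 12, volume 9, value 76
- item 1+item 2: weight 4, volume 7, value 65
- item 1+item 5: weight 10, volume 7, value 57
- item 1: weight 2, volume 5, value 46
Best: $76.

$76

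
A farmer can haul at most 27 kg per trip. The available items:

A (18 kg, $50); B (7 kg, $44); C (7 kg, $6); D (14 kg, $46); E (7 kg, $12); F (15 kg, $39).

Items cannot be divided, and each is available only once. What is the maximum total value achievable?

$94

Check high-value combinations within 27 kg:
- A+B: weight 18+7=25, value 50+44=94
- B+D: weight 7+14=21, value 44+46=90
- B+F: weight 7+15=22, value 44+39=83
- B+C+E: weight 7+7+7=21, value 44+6+12=62
- A+E: weight 18+7=25, value 50+12=62
Best: $94.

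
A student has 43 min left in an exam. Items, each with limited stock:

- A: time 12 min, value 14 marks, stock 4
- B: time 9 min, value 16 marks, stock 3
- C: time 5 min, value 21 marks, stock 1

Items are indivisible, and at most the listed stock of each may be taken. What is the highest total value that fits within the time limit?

69 marks

Top feasible selections:
- 3×B + 1×C: time 32, value 69
- 1×A + 2×B + 1×C: time 35, value 67
Best: 69 marks.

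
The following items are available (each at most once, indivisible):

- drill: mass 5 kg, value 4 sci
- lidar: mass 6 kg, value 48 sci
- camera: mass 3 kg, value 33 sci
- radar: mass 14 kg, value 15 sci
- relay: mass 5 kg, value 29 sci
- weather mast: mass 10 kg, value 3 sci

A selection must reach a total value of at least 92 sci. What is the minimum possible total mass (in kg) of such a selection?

14

Subsets with value ≥ 92, sorted by total mass:
- lidar+camera+relay: mass 14, value 110
- drill+lidar+camera+relay: mass 19, value 114
Minimum mass: 14 kg.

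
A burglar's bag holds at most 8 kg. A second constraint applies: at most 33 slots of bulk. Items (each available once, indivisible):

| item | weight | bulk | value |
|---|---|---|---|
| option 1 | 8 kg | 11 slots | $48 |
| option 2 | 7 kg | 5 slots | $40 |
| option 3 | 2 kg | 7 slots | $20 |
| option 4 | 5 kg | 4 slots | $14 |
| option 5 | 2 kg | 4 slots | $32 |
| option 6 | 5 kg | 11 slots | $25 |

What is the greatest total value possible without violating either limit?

$57

Feasible sets respecting both limits:
- option 5+option 6: weight 7, bulk 15, value 57
- option 3+option 5: weight 4, bulk 11, value 52
- option 1: weight 8, bulk 11, value 48
- option 4+option 5: weight 7, bulk 8, value 46
Best: $57.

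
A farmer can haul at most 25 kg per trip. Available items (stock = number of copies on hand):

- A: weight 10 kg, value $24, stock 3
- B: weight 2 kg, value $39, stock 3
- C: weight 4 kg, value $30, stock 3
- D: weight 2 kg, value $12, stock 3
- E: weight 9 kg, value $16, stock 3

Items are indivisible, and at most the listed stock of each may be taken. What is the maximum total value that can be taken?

$243

Best selections within weight 25 and stock limits:
- 3×B + 3×C + 3×D: weight 24, value 243
- 3×B + 3×C + 2×D: weight 22, value 231
- 3×B + 3×C + 1×D: weight 20, value 219
Best: $243.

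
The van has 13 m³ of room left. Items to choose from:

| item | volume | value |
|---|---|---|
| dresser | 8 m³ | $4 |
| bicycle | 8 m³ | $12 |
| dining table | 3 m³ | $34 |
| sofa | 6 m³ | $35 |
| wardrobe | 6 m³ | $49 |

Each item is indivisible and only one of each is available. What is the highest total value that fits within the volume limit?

$84

Check high-value combinations within 13 m³:
- sofa+wardrobe: volume 6+6=12, value 35+49=84
- dining table+wardrobe: volume 3+6=9, value 34+49=83
- dining table+sofa: volume 3+6=9, value 34+35=69
- wardrobe: volume 6, value 49
Best: $84.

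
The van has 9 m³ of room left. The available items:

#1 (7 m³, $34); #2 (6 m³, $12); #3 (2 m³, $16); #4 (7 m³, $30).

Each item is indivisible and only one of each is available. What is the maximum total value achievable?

Check high-value combinations within 9 m³:
- #1+#3: volume 7+2=9, value 34+16=50
- #3+#4: volume 2+7=9, value 16+30=46
- #1: volume 7, value 34
Best: $50.

$50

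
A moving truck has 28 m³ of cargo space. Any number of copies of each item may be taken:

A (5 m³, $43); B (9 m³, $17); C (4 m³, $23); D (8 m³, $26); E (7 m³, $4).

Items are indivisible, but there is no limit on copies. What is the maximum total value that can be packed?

$218

Best value-per-unit is A at 43/5; filling with it alone gives 5×43 = 215.
Optimal mix: 4×A + 2×C → volume 28, value 218.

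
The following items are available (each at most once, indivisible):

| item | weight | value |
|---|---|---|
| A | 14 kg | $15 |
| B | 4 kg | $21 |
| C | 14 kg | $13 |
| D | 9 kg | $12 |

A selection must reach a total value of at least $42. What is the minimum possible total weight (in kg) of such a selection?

27

Subsets with value ≥ 42, sorted by total weight:
- A+B+D: weight 27, value 48
- B+C+D: weight 27, value 46
- A+B+C: weight 32, value 49
- A+B+C+D: weight 41, value 61
Minimum weight: 27 kg.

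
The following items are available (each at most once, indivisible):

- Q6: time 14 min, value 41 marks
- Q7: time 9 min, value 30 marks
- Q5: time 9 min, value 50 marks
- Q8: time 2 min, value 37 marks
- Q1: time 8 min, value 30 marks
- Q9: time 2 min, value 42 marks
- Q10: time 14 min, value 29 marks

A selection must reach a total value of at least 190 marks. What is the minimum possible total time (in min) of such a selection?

Subsets with value ≥ 190, sorted by total time:
- Q6+Q5+Q8+Q1+Q9: time 35, value 200
- Q6+Q7+Q5+Q8+Q9: time 36, value 200
- Q6+Q5+Q8+Q9+Q10: time 41, value 199
- Q6+Q7+Q5+Q1+Q9: time 42, value 193
Minimum time: 35 min.

35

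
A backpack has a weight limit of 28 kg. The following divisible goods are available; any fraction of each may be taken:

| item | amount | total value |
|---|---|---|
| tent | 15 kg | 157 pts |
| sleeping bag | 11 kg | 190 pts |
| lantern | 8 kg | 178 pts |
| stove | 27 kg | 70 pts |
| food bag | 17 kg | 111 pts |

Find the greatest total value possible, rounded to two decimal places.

Take in order of value per unit:
- lantern (178/8 per unit): all 8 → value 178, running total 178.00
- sleeping bag (190/11 per unit): all 11 → value 190, running total 368.00
- tent (157/15 per unit): 9 of 15 → value 9×157/15 = 94.2000, running total 462.20
Total 462.20.

462.20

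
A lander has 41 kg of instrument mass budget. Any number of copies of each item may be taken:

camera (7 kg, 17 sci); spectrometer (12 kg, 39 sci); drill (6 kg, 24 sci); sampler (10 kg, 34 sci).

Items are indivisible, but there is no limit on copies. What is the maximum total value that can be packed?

Best value-per-unit is drill at 24/6; filling with it alone gives 6×24 = 144.
Optimal mix: 5×drill + 1×sampler → mass 40, value 154.

154 sci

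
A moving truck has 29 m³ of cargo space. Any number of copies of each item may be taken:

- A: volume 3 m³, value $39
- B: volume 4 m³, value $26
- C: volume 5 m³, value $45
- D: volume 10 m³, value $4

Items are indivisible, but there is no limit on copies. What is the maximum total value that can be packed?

$357

Best value-per-unit is A at 39/3; filling with it alone gives 9×39 = 351.
Optimal mix: 8×A + 1×C → volume 29, value 357.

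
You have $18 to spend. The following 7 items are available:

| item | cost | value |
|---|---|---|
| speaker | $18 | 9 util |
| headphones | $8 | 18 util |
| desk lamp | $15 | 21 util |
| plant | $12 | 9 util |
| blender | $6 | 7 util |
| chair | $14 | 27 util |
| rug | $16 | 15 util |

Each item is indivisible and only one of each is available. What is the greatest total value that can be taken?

Check high-value combinations within $18:
- chair: cost 14, value 27
- headphones+blender: cost 8+6=14, value 18+7=25
- desk lamp: cost 15, value 21
Best: 27 util.

27 util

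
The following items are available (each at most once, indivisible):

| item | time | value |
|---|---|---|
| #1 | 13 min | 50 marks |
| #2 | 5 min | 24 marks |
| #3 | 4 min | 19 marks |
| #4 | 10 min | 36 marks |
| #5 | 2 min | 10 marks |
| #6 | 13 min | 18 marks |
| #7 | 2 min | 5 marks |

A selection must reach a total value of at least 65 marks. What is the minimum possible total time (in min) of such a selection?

16

Subsets with value ≥ 65, sorted by total time:
- #3+#4+#5: time 16, value 65
- #2+#4+#5: time 17, value 70
Minimum time: 16 min.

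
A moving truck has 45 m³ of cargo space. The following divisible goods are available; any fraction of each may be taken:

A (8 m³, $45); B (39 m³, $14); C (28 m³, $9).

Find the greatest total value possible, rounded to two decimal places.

Take in order of value per unit:
- A (45/8 per unit): all 8 → value 45, running total 45.00
- B (14/39 per unit): 37 of 39 → value 37×14/39 = 13.2821, running total 58.28
Total 58.28.

58.28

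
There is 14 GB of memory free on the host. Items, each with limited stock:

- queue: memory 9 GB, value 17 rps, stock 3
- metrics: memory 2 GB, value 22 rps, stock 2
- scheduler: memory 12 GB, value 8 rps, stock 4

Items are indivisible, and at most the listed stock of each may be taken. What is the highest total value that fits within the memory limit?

Best selections within memory 14 and stock limits:
- 1×queue + 2×metrics: memory 13, value 61
- 2×metrics: memory 4, value 44
- 1×queue + 1×metrics: memory 11, value 39
- 1×metrics + 1×scheduler: memory 14, value 30
Best: 61 rps.

61 rps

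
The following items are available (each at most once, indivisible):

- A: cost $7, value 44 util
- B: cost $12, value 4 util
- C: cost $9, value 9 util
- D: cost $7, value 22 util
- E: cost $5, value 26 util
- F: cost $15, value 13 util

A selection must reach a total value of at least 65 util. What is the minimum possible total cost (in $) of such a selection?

12

Subsets with value ≥ 65, sorted by total cost:
- A+E: cost 12, value 70
- A+D: cost 14, value 66
- A+D+E: cost 19, value 92
- A+C+E: cost 21, value 79
Minimum cost: 12 $.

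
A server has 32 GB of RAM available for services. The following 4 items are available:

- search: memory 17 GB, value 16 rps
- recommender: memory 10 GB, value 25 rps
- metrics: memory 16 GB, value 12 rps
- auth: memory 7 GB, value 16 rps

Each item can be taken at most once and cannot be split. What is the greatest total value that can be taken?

41 rps

This is a 0/1 knapsack; check combinations near the capacity.
- recommender+auth: memory 10+7=17, value 25+16=41
- search+recommender: memory 17+10=27, value 16+25=41
- recommender+metrics: memory 10+16=26, value 25+12=37
- search+auth: memory 17+7=24, value 16+16=32
Best: 41 rps.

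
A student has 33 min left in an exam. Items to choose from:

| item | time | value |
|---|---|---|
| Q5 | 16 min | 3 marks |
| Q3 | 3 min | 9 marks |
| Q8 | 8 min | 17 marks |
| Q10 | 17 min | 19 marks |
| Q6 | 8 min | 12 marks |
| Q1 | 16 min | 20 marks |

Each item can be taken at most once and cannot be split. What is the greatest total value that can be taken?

49 marks

Check high-value combinations within 33 min:
- Q8+Q6+Q1: time 8+8+16=32, value 17+12+20=49
- Q8+Q10+Q6: time 8+17+8=33, value 17+19+12=48
- Q3+Q8+Q1: time 3+8+16=27, value 9+17+20=46
- Q3+Q8+Q10: time 3+8+17=28, value 9+17+19=45
- Q3+Q6+Q1: time 3+8+16=27, value 9+12+20=41
Best: 49 marks.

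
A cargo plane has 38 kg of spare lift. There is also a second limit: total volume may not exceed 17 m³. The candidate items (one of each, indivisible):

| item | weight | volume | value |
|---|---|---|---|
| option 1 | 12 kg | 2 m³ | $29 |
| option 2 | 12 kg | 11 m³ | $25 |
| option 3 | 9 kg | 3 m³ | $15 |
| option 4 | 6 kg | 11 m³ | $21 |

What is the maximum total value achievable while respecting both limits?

$69

Feasible sets respecting both limits:
- option 1+option 2+option 3: weight 33, volume 16, value 69
- option 1+option 3+option 4: weight 27, volume 16, value 65
- option 1+option 2: weight 24, volume 13, value 54
Best: $69.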